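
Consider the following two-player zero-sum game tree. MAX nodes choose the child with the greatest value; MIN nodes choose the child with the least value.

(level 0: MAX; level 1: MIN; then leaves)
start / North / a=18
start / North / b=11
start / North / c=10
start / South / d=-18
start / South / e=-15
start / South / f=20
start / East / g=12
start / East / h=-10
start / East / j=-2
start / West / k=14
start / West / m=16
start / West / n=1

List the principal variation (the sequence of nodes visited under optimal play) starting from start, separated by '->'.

start -> North -> c

North (MIN): min(18, 11, 10) = 10
South (MIN): min(-18, -15, 20) = -18
East (MIN): min(12, -10, -2) = -10
West (MIN): min(14, 16, 1) = 1
start (MAX): max(10, -18, -10, 1) = 10
At start, MAX picks North (highest: 10).
At North, MIN picks c (lowest: 10).
Terminal value 10.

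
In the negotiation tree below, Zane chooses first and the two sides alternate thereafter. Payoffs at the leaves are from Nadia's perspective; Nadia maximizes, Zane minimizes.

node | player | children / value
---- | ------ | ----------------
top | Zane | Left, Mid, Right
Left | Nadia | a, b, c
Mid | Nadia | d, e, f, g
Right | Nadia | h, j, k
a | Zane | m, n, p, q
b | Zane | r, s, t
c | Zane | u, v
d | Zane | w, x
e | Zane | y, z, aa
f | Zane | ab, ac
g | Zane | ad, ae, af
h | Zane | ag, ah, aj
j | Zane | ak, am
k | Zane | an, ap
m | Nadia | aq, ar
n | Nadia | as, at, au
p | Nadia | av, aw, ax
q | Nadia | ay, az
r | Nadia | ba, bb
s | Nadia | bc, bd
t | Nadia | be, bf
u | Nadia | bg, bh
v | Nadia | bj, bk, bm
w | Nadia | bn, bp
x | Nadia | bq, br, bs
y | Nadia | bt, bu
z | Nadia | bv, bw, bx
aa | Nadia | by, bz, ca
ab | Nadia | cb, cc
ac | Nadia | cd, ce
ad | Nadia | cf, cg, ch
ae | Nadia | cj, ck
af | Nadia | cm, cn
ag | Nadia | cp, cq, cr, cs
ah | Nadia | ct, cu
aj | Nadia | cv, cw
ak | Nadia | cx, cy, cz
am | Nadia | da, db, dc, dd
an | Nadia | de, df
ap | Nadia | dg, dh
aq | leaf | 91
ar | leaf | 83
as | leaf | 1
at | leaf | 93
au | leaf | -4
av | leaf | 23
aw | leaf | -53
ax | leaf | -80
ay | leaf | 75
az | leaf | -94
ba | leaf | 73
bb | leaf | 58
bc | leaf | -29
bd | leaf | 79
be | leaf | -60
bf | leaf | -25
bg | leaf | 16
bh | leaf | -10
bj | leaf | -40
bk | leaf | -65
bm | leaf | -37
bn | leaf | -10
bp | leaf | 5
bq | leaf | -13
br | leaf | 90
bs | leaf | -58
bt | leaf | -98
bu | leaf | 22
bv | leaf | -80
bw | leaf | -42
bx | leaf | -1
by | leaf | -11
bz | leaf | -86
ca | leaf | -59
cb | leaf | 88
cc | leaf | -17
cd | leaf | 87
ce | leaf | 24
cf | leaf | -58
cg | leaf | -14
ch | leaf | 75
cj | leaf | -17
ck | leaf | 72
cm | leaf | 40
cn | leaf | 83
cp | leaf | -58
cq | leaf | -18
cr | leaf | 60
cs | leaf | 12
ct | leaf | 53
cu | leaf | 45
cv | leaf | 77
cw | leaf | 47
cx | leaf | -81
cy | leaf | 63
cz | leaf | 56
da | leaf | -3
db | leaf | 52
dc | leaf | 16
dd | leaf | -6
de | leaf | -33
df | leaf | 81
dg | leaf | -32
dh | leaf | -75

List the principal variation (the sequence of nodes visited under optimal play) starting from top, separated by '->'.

m (Nadia): max(91, 83) = 91
n (Nadia): max(1, 93, -4) = 93
p (Nadia): max(23, -53, -80) = 23
q (Nadia): max(75, -94) = 75
a (Zane): min(91, 93, 23, 75) = 23
r (Nadia): max(73, 58) = 73
s (Nadia): max(-29, 79) = 79
t (Nadia): max(-60, -25) = -25
b (Zane): min(73, 79, -25) = -25
u (Nadia): max(16, -10) = 16
v (Nadia): max(-40, -65, -37) = -37
c (Zane): min(16, -37) = -37
Left (Nadia): max(23, -25, -37) = 23
w (Nadia): max(-10, 5) = 5
x (Nadia): max(-13, 90, -58) = 90
d (Zane): min(5, 90) = 5
y (Nadia): max(-98, 22) = 22
z (Nadia): max(-80, -42, -1) = -1
aa (Nadia): max(-11, -86, -59) = -11
e (Zane): min(22, -1, -11) = -11
ab (Nadia): max(88, -17) = 88
ac (Nadia): max(87, 24) = 87
f (Zane): min(88, 87) = 87
ad (Nadia): max(-58, -14, 75) = 75
ae (Nadia): max(-17, 72) = 72
af (Nadia): max(40, 83) = 83
g (Zane): min(75, 72, 83) = 72
Mid (Nadia): max(5, -11, 87, 72) = 87
ag (Nadia): max(-58, -18, 60, 12) = 60
ah (Nadia): max(53, 45) = 53
aj (Nadia): max(77, 47) = 77
h (Zane): min(60, 53, 77) = 53
ak (Nadia): max(-81, 63, 56) = 63
am (Nadia): max(-3, 52, 16, -6) = 52
j (Zane): min(63, 52) = 52
an (Nadia): max(-33, 81) = 81
ap (Nadia): max(-32, -75) = -32
k (Zane): min(81, -32) = -32
Right (Nadia): max(53, 52, -32) = 53
top (Zane): min(23, 87, 53) = 23
At top, Zane picks Left (lowest: 23).
At Left, Nadia picks a (highest: 23).
At a, Zane picks p (lowest: 23).
At p, Nadia picks av (highest: 23).
Terminal value 23.

top -> Left -> a -> p -> av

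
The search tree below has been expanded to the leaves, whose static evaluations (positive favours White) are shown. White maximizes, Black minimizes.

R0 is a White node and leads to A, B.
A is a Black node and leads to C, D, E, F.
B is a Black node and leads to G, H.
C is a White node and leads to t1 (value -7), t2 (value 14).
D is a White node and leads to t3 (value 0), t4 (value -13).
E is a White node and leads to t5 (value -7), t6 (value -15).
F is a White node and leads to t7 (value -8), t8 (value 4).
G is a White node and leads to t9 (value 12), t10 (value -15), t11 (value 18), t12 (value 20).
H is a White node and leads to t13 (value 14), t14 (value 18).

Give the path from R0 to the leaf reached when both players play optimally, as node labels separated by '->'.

C (White): max(-7, 14) = 14
D (White): max(0, -13) = 0
E (White): max(-7, -15) = -7
F (White): max(-8, 4) = 4
A (Black): min(14, 0, -7, 4) = -7
G (White): max(12, -15, 18, 20) = 20
H (White): max(14, 18) = 18
B (Black): min(20, 18) = 18
R0 (White): max(-7, 18) = 18
At R0, White picks B (highest: 18).
At B, Black picks H (lowest: 18).
At H, White picks t14 (highest: 18).
Terminal value 18.

R0 -> B -> H -> t14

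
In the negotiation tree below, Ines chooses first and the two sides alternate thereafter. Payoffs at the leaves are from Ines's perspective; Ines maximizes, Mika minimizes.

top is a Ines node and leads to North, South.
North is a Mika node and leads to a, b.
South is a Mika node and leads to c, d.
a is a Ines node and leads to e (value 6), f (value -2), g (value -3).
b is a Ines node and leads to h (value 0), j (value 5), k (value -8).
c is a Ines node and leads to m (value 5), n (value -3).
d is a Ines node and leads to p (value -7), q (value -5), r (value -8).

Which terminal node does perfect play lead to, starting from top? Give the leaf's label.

a (Ines): max(6, -2, -3) = 6
b (Ines): max(0, 5, -8) = 5
North (Mika): min(6, 5) = 5
c (Ines): max(5, -3) = 5
d (Ines): max(-7, -5, -8) = -5
South (Mika): min(5, -5) = -5
top (Ines): max(5, -5) = 5
At top, Ines picks North (highest: 5).
At North, Mika picks b (lowest: 5).
At b, Ines picks j (highest: 5).
Terminal value 5.

j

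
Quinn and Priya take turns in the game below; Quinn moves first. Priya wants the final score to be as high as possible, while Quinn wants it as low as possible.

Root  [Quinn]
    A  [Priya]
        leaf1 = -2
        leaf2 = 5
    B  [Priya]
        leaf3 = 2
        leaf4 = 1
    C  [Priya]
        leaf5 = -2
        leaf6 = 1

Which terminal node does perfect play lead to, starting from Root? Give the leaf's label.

A (Priya): max(-2, 5) = 5
B (Priya): max(2, 1) = 2
C (Priya): max(-2, 1) = 1
Root (Quinn): min(5, 2, 1) = 1
At Root, Quinn picks C (lowest: 1).
At C, Priya picks leaf6 (highest: 1).
Terminal value 1.

leaf6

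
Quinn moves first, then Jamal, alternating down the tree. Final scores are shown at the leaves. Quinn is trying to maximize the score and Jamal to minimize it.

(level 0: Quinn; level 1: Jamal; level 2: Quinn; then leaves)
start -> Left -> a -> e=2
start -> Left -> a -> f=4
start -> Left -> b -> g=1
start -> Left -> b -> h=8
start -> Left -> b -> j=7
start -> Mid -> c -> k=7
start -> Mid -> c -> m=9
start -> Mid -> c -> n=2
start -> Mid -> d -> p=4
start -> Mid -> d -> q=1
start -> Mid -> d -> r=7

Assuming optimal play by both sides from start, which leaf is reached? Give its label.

r

a (Quinn): max(2, 4) = 4
b (Quinn): max(1, 8, 7) = 8
Left (Jamal): min(4, 8) = 4
c (Quinn): max(7, 9, 2) = 9
d (Quinn): max(4, 1, 7) = 7
Mid (Jamal): min(9, 7) = 7
start (Quinn): max(4, 7) = 7
At start, Quinn picks Mid (highest: 7).
At Mid, Jamal picks d (lowest: 7).
At d, Quinn picks r (highest: 7).
Terminal value 7.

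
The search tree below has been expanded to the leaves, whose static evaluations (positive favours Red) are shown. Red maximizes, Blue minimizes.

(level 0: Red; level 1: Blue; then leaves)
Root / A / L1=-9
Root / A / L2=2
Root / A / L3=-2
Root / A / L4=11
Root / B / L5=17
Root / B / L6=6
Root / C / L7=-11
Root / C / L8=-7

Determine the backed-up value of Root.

6

A (Blue): min(-9, 2, -2, 11) = -9
B (Blue): min(17, 6) = 6
C (Blue): min(-11, -7) = -11
Root (Red): max(-9, 6, -11) = 6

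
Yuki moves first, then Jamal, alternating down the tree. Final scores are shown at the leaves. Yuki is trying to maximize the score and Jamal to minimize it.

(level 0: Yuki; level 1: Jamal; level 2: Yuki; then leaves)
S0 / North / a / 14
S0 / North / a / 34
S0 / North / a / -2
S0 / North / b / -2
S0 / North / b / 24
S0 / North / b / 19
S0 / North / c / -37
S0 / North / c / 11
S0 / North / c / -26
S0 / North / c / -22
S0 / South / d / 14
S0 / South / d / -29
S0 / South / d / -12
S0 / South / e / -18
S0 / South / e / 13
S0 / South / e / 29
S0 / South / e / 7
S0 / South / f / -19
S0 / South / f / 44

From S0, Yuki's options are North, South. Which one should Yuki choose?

a (Yuki): max(14, 34, -2) = 34
b (Yuki): max(-2, 24, 19) = 24
c (Yuki): max(-37, 11, -26, -22) = 11
North (Jamal): min(34, 24, 11) = 11
d (Yuki): max(14, -29, -12) = 14
e (Yuki): max(-18, 13, 29, 7) = 29
f (Yuki): max(-19, 44) = 44
South (Jamal): min(14, 29, 44) = 14
S0 (Yuki): max(11, 14) = 14
Yuki at S0 wants the highest of {North=11, South=14}, so chooses South.

South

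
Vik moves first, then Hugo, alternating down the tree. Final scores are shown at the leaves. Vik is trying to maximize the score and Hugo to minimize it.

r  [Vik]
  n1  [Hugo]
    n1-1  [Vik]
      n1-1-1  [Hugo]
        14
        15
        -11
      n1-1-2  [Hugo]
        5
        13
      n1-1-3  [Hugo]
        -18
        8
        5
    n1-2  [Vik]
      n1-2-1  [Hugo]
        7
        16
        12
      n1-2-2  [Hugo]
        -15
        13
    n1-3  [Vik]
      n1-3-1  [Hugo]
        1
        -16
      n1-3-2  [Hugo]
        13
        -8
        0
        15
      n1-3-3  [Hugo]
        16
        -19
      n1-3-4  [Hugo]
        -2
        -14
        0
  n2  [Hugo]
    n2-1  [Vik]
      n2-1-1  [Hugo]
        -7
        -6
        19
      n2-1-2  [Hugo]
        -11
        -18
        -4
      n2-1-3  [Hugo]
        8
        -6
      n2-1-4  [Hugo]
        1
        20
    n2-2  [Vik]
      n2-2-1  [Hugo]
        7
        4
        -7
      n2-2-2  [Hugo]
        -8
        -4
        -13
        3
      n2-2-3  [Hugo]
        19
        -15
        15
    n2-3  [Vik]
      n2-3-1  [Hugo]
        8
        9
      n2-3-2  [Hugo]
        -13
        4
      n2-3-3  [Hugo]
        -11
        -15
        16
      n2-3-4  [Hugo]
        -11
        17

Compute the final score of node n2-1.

1

n2-1-1 (Hugo): min(-7, -6, 19) = -7
n2-1-2 (Hugo): min(-11, -18, -4) = -18
n2-1-3 (Hugo): min(8, -6) = -6
n2-1-4 (Hugo): min(1, 20) = 1
n2-1 (Vik): max(-7, -18, -6, 1) = 1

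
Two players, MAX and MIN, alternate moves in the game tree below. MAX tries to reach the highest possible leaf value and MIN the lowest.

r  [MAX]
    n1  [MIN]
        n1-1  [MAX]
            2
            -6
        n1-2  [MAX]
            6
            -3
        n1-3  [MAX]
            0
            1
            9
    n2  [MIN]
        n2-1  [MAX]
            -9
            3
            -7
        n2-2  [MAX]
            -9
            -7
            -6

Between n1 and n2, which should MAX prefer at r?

n1-1 (MAX): max(2, -6) = 2
n1-2 (MAX): max(6, -3) = 6
n1-3 (MAX): max(0, 1, 9) = 9
n1 (MIN): min(2, 6, 9) = 2
n2-1 (MAX): max(-9, 3, -7) = 3
n2-2 (MAX): max(-9, -7, -6) = -6
n2 (MIN): min(3, -6) = -6
MAX prefers the higher value; n1=2, n2=-6. n1 is better since 2 > -6.

n1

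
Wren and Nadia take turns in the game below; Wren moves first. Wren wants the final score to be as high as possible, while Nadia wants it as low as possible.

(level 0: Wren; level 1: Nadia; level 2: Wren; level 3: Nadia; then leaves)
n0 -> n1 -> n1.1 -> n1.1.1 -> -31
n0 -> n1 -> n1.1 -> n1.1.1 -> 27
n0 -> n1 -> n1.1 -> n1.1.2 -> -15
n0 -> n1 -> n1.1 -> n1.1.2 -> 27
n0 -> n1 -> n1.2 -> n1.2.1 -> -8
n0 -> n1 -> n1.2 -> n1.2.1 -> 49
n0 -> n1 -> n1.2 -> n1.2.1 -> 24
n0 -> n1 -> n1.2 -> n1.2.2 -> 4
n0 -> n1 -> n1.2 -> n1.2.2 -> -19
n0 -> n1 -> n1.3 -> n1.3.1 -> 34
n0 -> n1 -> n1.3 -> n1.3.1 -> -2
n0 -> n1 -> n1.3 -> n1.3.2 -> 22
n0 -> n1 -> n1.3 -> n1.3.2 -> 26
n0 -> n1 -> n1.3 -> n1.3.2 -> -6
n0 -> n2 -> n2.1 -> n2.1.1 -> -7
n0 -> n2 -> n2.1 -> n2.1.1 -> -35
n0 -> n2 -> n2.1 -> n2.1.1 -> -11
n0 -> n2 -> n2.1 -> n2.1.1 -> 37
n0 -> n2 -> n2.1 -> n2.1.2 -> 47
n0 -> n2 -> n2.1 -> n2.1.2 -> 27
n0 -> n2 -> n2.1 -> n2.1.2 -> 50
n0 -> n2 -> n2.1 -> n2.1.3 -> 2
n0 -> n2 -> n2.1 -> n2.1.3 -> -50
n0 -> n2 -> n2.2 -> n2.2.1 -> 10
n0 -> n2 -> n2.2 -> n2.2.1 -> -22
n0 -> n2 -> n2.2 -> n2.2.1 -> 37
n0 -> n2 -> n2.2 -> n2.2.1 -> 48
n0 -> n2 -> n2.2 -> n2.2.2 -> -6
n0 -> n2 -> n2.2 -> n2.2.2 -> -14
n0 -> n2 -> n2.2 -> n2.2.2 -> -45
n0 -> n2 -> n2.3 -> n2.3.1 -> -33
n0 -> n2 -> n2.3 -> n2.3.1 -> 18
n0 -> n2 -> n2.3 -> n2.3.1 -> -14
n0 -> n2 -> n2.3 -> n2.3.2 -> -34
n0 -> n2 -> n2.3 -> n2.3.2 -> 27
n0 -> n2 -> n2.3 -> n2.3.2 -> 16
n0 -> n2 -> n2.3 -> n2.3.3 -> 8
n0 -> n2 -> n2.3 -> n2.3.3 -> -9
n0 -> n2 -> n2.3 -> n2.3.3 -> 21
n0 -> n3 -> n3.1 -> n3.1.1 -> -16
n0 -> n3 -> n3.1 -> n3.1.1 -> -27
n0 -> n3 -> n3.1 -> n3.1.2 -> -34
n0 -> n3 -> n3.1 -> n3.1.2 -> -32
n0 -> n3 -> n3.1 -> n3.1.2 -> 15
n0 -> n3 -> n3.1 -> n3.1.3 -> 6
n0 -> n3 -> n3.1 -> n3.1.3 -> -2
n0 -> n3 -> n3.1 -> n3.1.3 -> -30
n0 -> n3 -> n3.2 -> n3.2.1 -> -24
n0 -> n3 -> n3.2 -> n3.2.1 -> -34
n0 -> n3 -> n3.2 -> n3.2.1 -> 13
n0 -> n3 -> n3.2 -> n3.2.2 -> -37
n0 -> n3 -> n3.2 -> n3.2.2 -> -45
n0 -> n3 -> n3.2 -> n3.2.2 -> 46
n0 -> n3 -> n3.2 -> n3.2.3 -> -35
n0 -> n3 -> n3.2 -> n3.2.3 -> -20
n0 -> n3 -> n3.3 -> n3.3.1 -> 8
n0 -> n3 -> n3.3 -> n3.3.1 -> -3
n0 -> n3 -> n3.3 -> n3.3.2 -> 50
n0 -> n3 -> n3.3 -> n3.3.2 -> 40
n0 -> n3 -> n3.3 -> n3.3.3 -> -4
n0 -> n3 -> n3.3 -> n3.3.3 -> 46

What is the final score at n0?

-15

n1.1.1 (Nadia): min(-31, 27) = -31
n1.1.2 (Nadia): min(-15, 27) = -15
n1.1 (Wren): max(-31, -15) = -15
n1.2.1 (Nadia): min(-8, 49, 24) = -8
n1.2.2 (Nadia): min(4, -19) = -19
n1.2 (Wren): max(-8, -19) = -8
n1.3.1 (Nadia): min(34, -2) = -2
n1.3.2 (Nadia): min(22, 26, -6) = -6
n1.3 (Wren): max(-2, -6) = -2
n1 (Nadia): min(-15, -8, -2) = -15
n2.1.1 (Nadia): min(-7, -35, -11, 37) = -35
n2.1.2 (Nadia): min(47, 27, 50) = 27
n2.1.3 (Nadia): min(2, -50) = -50
n2.1 (Wren): max(-35, 27, -50) = 27
n2.2.1 (Nadia): min(10, -22, 37, 48) = -22
n2.2.2 (Nadia): min(-6, -14, -45) = -45
n2.2 (Wren): max(-22, -45) = -22
n2.3.1 (Nadia): min(-33, 18, -14) = -33
n2.3.2 (Nadia): min(-34, 27, 16) = -34
n2.3.3 (Nadia): min(8, -9, 21) = -9
n2.3 (Wren): max(-33, -34, -9) = -9
n2 (Nadia): min(27, -22, -9) = -22
n3.1.1 (Nadia): min(-16, -27) = -27
n3.1.2 (Nadia): min(-34, -32, 15) = -34
n3.1.3 (Nadia): min(6, -2, -30) = -30
n3.1 (Wren): max(-27, -34, -30) = -27
n3.2.1 (Nadia): min(-24, -34, 13) = -34
n3.2.2 (Nadia): min(-37, -45, 46) = -45
n3.2.3 (Nadia): min(-35, -20) = -35
n3.2 (Wren): max(-34, -45, -35) = -34
n3.3.1 (Nadia): min(8, -3) = -3
n3.3.2 (Nadia): min(50, 40) = 40
n3.3.3 (Nadia): min(-4, 46) = -4
n3.3 (Wren): max(-3, 40, -4) = 40
n3 (Nadia): min(-27, -34, 40) = -34
n0 (Wren): max(-15, -22, -34) = -15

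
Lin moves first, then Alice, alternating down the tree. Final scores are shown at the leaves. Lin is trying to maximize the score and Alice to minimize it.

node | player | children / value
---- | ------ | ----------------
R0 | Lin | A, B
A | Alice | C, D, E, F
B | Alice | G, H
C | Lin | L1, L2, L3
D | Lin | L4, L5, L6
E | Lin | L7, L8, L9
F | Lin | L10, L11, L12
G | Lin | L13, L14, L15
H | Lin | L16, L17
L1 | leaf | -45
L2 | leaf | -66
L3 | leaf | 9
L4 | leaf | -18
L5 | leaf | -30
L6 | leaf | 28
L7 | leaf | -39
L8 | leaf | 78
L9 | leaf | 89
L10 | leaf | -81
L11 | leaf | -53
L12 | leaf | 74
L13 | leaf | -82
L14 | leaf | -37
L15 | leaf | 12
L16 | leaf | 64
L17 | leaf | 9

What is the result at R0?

12

C (Lin): max(-45, -66, 9) = 9
D (Lin): max(-18, -30, 28) = 28
E (Lin): max(-39, 78, 89) = 89
F (Lin): max(-81, -53, 74) = 74
A (Alice): min(9, 28, 89, 74) = 9
G (Lin): max(-82, -37, 12) = 12
H (Lin): max(64, 9) = 64
B (Alice): min(12, 64) = 12
R0 (Lin): max(9, 12) = 12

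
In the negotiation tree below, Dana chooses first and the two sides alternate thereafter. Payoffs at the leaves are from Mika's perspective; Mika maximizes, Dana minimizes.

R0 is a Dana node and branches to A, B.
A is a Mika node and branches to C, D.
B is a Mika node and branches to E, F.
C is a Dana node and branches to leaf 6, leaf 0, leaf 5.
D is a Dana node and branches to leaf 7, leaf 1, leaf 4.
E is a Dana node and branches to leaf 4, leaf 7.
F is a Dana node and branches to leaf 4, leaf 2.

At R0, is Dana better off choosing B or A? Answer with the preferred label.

E (Dana): min(4, 7) = 4
F (Dana): min(4, 2) = 2
B (Mika): max(4, 2) = 4
C (Dana): min(6, 0, 5) = 0
D (Dana): min(7, 1, 4) = 1
A (Mika): max(0, 1) = 1
Dana prefers the lower value; B=4, A=1. A is better since 1 < 4.

A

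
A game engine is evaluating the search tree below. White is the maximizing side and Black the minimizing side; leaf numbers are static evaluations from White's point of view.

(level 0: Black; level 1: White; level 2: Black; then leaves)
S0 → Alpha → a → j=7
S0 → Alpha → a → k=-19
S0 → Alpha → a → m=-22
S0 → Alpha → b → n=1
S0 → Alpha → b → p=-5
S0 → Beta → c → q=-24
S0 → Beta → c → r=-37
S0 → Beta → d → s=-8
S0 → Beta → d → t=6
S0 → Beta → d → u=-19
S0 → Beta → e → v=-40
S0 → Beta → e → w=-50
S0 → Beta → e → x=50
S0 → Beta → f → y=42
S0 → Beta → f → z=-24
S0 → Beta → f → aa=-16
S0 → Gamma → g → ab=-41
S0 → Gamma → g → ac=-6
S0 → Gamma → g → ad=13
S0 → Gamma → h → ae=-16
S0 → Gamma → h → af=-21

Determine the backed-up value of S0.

-21

a (Black): min(7, -19, -22) = -22
b (Black): min(1, -5) = -5
Alpha (White): max(-22, -5) = -5
c (Black): min(-24, -37) = -37
d (Black): min(-8, 6, -19) = -19
e (Black): min(-40, -50, 50) = -50
f (Black): min(42, -24, -16) = -24
Beta (White): max(-37, -19, -50, -24) = -19
g (Black): min(-41, -6, 13) = -41
h (Black): min(-16, -21) = -21
Gamma (White): max(-41, -21) = -21
S0 (Black): min(-5, -19, -21) = -21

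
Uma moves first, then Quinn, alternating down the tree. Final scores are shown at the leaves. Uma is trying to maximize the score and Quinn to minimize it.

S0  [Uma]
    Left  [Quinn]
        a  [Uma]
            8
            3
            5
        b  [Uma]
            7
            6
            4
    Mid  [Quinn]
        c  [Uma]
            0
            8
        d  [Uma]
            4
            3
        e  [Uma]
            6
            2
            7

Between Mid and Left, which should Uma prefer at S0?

Left

c (Uma): max(0, 8) = 8
d (Uma): max(4, 3) = 4
e (Uma): max(6, 2, 7) = 7
Mid (Quinn): min(8, 4, 7) = 4
a (Uma): max(8, 3, 5) = 8
b (Uma): max(7, 6, 4) = 7
Left (Quinn): min(8, 7) = 7
Uma prefers the higher value; Mid=4, Left=7. Left is better since 7 > 4.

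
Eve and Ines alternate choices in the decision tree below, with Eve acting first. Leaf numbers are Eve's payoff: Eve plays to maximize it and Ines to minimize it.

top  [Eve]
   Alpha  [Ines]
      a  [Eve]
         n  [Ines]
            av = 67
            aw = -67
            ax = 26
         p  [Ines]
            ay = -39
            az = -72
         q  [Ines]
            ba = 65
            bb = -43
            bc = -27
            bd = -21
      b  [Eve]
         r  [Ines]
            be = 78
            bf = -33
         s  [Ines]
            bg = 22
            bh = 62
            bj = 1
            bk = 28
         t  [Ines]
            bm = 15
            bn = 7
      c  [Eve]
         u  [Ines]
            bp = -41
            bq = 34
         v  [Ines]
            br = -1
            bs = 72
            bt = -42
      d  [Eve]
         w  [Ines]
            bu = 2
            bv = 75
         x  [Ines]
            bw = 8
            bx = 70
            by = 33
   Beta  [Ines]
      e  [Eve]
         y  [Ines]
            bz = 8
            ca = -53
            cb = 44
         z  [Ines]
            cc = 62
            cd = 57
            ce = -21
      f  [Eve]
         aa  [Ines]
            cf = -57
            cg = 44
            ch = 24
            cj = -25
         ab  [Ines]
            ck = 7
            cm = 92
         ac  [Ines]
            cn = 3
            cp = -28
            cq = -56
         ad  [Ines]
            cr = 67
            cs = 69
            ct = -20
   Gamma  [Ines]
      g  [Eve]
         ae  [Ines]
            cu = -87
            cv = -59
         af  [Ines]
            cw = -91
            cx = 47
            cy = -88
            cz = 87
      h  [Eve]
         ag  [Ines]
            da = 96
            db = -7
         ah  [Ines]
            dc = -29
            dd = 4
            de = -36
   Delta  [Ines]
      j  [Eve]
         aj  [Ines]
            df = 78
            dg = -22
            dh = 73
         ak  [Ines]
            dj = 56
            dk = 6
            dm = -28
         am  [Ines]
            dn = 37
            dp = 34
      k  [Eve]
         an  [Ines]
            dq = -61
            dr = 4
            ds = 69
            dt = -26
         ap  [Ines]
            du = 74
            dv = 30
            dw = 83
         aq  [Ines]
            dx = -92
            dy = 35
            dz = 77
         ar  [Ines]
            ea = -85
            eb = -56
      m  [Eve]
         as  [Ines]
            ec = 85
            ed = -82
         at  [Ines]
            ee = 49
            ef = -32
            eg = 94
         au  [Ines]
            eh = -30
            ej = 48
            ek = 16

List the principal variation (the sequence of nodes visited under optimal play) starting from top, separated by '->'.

n (Ines): min(67, -67, 26) = -67
p (Ines): min(-39, -72) = -72
q (Ines): min(65, -43, -27, -21) = -43
a (Eve): max(-67, -72, -43) = -43
r (Ines): min(78, -33) = -33
s (Ines): min(22, 62, 1, 28) = 1
t (Ines): min(15, 7) = 7
b (Eve): max(-33, 1, 7) = 7
u (Ines): min(-41, 34) = -41
v (Ines): min(-1, 72, -42) = -42
c (Eve): max(-41, -42) = -41
w (Ines): min(2, 75) = 2
x (Ines): min(8, 70, 33) = 8
d (Eve): max(2, 8) = 8
Alpha (Ines): min(-43, 7, -41, 8) = -43
y (Ines): min(8, -53, 44) = -53
z (Ines): min(62, 57, -21) = -21
e (Eve): max(-53, -21) = -21
aa (Ines): min(-57, 44, 24, -25) = -57
ab (Ines): min(7, 92) = 7
ac (Ines): min(3, -28, -56) = -56
ad (Ines): min(67, 69, -20) = -20
f (Eve): max(-57, 7, -56, -20) = 7
Beta (Ines): min(-21, 7) = -21
ae (Ines): min(-87, -59) = -87
af (Ines): min(-91, 47, -88, 87) = -91
g (Eve): max(-87, -91) = -87
ag (Ines): min(96, -7) = -7
ah (Ines): min(-29, 4, -36) = -36
h (Eve): max(-7, -36) = -7
Gamma (Ines): min(-87, -7) = -87
aj (Ines): min(78, -22, 73) = -22
ak (Ines): min(56, 6, -28) = -28
am (Ines): min(37, 34) = 34
j (Eve): max(-22, -28, 34) = 34
an (Ines): min(-61, 4, 69, -26) = -61
ap (Ines): min(74, 30, 83) = 30
aq (Ines): min(-92, 35, 77) = -92
ar (Ines): min(-85, -56) = -85
k (Eve): max(-61, 30, -92, -85) = 30
as (Ines): min(85, -82) = -82
at (Ines): min(49, -32, 94) = -32
au (Ines): min(-30, 48, 16) = -30
m (Eve): max(-82, -32, -30) = -30
Delta (Ines): min(34, 30, -30) = -30
top (Eve): max(-43, -21, -87, -30) = -21
At top, Eve picks Beta (highest: -21).
At Beta, Ines picks e (lowest: -21).
At e, Eve picks z (highest: -21).
At z, Ines picks ce (lowest: -21).
Terminal value -21.

top -> Beta -> e -> z -> ce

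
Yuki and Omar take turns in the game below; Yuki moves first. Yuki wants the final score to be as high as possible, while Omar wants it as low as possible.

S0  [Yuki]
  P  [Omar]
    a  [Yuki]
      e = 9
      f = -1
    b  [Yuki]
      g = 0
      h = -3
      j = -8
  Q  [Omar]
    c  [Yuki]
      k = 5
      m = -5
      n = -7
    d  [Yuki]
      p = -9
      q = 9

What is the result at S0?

5

a (Yuki): max(9, -1) = 9
b (Yuki): max(0, -3, -8) = 0
P (Omar): min(9, 0) = 0
c (Yuki): max(5, -5, -7) = 5
d (Yuki): max(-9, 9) = 9
Q (Omar): min(5, 9) = 5
S0 (Yuki): max(0, 5) = 5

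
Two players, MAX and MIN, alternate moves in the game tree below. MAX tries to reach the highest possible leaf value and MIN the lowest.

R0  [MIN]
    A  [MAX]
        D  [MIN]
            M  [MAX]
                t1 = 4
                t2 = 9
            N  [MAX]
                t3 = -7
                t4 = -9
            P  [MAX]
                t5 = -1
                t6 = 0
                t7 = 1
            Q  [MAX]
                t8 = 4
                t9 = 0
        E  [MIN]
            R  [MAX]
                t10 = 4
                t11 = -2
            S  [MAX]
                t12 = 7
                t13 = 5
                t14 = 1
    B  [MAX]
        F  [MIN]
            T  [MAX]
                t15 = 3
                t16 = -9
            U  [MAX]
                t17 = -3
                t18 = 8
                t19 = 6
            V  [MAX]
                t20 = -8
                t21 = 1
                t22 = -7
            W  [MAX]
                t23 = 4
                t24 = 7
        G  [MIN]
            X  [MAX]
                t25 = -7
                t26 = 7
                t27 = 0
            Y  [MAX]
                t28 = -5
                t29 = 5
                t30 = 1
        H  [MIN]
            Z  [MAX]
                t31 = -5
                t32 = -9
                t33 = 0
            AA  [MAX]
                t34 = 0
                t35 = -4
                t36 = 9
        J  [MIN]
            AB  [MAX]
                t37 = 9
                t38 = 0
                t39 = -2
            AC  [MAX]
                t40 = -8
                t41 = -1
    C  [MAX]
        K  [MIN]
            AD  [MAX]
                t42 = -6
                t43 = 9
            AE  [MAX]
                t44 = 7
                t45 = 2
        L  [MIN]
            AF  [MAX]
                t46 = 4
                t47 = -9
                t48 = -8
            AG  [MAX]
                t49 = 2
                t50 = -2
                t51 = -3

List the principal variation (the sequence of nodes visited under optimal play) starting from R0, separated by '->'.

R0 -> A -> E -> R -> t10

M (MAX): max(4, 9) = 9
N (MAX): max(-7, -9) = -7
P (MAX): max(-1, 0, 1) = 1
Q (MAX): max(4, 0) = 4
D (MIN): min(9, -7, 1, 4) = -7
R (MAX): max(4, -2) = 4
S (MAX): max(7, 5, 1) = 7
E (MIN): min(4, 7) = 4
A (MAX): max(-7, 4) = 4
T (MAX): max(3, -9) = 3
U (MAX): max(-3, 8, 6) = 8
V (MAX): max(-8, 1, -7) = 1
W (MAX): max(4, 7) = 7
F (MIN): min(3, 8, 1, 7) = 1
X (MAX): max(-7, 7, 0) = 7
Y (MAX): max(-5, 5, 1) = 5
G (MIN): min(7, 5) = 5
Z (MAX): max(-5, -9, 0) = 0
AA (MAX): max(0, -4, 9) = 9
H (MIN): min(0, 9) = 0
AB (MAX): max(9, 0, -2) = 9
AC (MAX): max(-8, -1) = -1
J (MIN): min(9, -1) = -1
B (MAX): max(1, 5, 0, -1) = 5
AD (MAX): max(-6, 9) = 9
AE (MAX): max(7, 2) = 7
K (MIN): min(9, 7) = 7
AF (MAX): max(4, -9, -8) = 4
AG (MAX): max(2, -2, -3) = 2
L (MIN): min(4, 2) = 2
C (MAX): max(7, 2) = 7
R0 (MIN): min(4, 5, 7) = 4
At R0, MIN picks A (lowest: 4).
At A, MAX picks E (highest: 4).
At E, MIN picks R (lowest: 4).
At R, MAX picks t10 (highest: 4).
Terminal value 4.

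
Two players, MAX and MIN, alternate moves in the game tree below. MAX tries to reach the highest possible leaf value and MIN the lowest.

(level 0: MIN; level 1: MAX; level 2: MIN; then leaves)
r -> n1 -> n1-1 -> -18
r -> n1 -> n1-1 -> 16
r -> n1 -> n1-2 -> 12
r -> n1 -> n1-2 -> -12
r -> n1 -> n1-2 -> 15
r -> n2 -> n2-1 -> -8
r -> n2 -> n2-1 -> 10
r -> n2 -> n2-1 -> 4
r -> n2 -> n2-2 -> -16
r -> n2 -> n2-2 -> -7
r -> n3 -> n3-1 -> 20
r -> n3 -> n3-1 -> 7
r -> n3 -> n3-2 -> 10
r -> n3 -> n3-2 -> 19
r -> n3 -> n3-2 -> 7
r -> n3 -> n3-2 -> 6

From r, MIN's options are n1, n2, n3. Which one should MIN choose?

n1

n1-1 (MIN): min(-18, 16) = -18
n1-2 (MIN): min(12, -12, 15) = -12
n1 (MAX): max(-18, -12) = -12
n2-1 (MIN): min(-8, 10, 4) = -8
n2-2 (MIN): min(-16, -7) = -16
n2 (MAX): max(-8, -16) = -8
n3-1 (MIN): min(20, 7) = 7
n3-2 (MIN): min(10, 19, 7, 6) = 6
n3 (MAX): max(7, 6) = 7
r (MIN): min(-12, -8, 7) = -12
MIN at r wants the lowest of {n1=-12, n2=-8, n3=7}, so chooses n1.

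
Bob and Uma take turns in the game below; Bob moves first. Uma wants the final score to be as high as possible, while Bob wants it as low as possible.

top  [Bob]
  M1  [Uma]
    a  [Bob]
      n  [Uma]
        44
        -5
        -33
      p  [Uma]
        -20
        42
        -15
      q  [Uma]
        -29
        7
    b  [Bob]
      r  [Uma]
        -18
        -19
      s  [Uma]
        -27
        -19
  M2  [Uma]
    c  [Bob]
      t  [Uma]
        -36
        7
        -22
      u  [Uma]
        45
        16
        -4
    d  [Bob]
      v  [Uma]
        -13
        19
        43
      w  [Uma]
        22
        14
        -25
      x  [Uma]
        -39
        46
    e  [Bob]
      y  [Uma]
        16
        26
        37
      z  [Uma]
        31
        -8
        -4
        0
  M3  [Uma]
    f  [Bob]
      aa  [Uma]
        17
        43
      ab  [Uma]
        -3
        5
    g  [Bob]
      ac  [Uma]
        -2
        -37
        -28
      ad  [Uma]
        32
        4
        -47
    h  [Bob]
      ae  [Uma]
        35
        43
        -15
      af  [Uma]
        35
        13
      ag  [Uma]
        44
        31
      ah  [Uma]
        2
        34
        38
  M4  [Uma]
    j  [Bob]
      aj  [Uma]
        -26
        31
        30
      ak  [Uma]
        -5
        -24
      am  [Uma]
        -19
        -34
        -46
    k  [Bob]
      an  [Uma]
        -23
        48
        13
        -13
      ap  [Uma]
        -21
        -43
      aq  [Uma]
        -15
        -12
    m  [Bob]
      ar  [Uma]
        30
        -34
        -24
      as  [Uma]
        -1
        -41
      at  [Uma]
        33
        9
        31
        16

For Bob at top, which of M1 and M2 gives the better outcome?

M1

n (Uma): max(44, -5, -33) = 44
p (Uma): max(-20, 42, -15) = 42
q (Uma): max(-29, 7) = 7
a (Bob): min(44, 42, 7) = 7
r (Uma): max(-18, -19) = -18
s (Uma): max(-27, -19) = -19
b (Bob): min(-18, -19) = -19
M1 (Uma): max(7, -19) = 7
t (Uma): max(-36, 7, -22) = 7
u (Uma): max(45, 16, -4) = 45
c (Bob): min(7, 45) = 7
v (Uma): max(-13, 19, 43) = 43
w (Uma): max(22, 14, -25) = 22
x (Uma): max(-39, 46) = 46
d (Bob): min(43, 22, 46) = 22
y (Uma): max(16, 26, 37) = 37
z (Uma): max(31, -8, -4, 0) = 31
e (Bob): min(37, 31) = 31
M2 (Uma): max(7, 22, 31) = 31
Bob prefers the lower value; M1=7, M2=31. M1 is better since 7 < 31.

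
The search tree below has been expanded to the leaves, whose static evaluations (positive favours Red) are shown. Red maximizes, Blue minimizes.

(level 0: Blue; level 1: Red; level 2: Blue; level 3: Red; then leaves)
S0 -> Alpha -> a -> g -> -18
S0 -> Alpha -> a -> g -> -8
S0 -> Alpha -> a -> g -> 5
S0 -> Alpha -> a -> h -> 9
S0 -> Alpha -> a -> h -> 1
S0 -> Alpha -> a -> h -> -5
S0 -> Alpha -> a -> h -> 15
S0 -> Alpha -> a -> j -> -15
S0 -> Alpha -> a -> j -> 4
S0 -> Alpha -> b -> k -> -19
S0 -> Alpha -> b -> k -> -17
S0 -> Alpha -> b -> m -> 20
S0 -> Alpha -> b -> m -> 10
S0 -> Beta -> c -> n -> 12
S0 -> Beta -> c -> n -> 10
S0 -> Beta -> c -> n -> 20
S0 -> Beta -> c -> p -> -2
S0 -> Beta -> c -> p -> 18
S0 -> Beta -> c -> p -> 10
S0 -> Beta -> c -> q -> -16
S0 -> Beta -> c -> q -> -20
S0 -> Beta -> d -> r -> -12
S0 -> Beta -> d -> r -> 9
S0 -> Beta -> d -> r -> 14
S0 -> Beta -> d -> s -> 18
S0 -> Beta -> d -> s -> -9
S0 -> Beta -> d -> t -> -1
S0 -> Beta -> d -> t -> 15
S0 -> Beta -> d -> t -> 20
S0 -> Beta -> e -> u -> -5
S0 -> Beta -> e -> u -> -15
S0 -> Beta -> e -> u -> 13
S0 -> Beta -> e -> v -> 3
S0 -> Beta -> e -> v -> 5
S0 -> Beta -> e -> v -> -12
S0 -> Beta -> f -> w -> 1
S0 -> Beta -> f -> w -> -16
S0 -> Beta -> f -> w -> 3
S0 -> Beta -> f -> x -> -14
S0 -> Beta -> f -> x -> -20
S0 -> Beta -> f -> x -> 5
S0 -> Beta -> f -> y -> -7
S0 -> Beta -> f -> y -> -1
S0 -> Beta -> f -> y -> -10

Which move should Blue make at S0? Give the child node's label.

g (Red): max(-18, -8, 5) = 5
h (Red): max(9, 1, -5, 15) = 15
j (Red): max(-15, 4) = 4
a (Blue): min(5, 15, 4) = 4
k (Red): max(-19, -17) = -17
m (Red): max(20, 10) = 20
b (Blue): min(-17, 20) = -17
Alpha (Red): max(4, -17) = 4
n (Red): max(12, 10, 20) = 20
p (Red): max(-2, 18, 10) = 18
q (Red): max(-16, -20) = -16
c (Blue): min(20, 18, -16) = -16
r (Red): max(-12, 9, 14) = 14
s (Red): max(18, -9) = 18
t (Red): max(-1, 15, 20) = 20
d (Blue): min(14, 18, 20) = 14
u (Red): max(-5, -15, 13) = 13
v (Red): max(3, 5, -12) = 5
e (Blue): min(13, 5) = 5
w (Red): max(1, -16, 3) = 3
x (Red): max(-14, -20, 5) = 5
y (Red): max(-7, -1, -10) = -1
f (Blue): min(3, 5, -1) = -1
Beta (Red): max(-16, 14, 5, -1) = 14
S0 (Blue): min(4, 14) = 4
Blue at S0 wants the lowest of {Alpha=4, Beta=14}, so chooses Alpha.

Alpha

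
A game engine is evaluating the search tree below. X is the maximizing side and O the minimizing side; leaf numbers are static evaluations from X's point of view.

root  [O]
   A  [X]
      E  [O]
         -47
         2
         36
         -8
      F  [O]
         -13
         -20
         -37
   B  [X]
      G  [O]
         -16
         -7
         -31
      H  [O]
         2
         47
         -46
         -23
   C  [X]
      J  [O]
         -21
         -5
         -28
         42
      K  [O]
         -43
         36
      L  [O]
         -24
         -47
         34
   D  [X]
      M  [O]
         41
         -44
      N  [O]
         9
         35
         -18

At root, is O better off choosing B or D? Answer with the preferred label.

G (O): min(-16, -7, -31) = -31
H (O): min(2, 47, -46, -23) = -46
B (X): max(-31, -46) = -31
M (O): min(41, -44) = -44
N (O): min(9, 35, -18) = -18
D (X): max(-44, -18) = -18
O prefers the lower value; B=-31, D=-18. B is better since -31 < -18.

B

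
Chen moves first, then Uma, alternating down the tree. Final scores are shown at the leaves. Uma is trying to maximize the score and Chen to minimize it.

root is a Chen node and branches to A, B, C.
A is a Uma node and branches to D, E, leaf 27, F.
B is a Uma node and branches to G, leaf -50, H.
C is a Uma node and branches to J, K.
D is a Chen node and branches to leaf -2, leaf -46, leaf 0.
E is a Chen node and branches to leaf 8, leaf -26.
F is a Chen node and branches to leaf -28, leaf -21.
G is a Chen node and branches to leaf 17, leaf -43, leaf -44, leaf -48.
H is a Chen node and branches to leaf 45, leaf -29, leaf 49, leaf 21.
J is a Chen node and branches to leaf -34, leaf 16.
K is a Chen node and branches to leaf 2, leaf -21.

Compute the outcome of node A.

27

D (Chen): min(-2, -46, 0) = -46
E (Chen): min(8, -26) = -26
F (Chen): min(-28, -21) = -28
A (Uma): max(-46, -26, 27, -28) = 27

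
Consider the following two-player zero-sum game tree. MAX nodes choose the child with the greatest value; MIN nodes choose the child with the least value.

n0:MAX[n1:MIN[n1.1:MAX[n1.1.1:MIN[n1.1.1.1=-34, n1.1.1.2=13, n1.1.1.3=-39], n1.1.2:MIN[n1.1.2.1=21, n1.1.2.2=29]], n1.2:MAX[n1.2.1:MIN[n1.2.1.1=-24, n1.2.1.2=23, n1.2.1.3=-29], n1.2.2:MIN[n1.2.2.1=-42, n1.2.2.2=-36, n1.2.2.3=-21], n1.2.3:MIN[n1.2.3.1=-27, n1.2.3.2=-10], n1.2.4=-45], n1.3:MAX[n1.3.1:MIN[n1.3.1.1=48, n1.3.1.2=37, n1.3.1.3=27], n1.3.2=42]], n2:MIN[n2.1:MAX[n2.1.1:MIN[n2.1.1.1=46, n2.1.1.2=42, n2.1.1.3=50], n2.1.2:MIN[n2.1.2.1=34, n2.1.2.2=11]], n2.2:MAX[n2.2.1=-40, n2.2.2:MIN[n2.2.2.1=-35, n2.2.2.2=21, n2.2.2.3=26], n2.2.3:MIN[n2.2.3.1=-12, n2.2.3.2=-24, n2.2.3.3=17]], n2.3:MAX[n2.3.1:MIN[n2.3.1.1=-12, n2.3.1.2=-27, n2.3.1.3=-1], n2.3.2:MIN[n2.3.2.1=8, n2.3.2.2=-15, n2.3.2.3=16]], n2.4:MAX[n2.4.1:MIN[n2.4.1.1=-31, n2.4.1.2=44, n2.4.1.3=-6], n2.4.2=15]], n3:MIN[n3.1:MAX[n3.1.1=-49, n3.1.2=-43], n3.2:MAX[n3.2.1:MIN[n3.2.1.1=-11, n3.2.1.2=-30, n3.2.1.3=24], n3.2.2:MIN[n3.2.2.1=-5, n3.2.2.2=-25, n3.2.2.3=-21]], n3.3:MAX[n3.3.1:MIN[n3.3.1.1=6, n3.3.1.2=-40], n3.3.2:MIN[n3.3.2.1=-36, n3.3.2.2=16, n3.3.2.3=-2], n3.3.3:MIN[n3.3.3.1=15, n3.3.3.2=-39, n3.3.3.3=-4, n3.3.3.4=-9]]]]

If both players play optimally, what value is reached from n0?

n1.1.1 (MIN): min(-34, 13, -39) = -39
n1.1.2 (MIN): min(21, 29) = 21
n1.1 (MAX): max(-39, 21) = 21
n1.2.1 (MIN): min(-24, 23, -29) = -29
n1.2.2 (MIN): min(-42, -36, -21) = -42
n1.2.3 (MIN): min(-27, -10) = -27
n1.2 (MAX): max(-29, -42, -27, -45) = -27
n1.3.1 (MIN): min(48, 37, 27) = 27
n1.3 (MAX): max(27, 42) = 42
n1 (MIN): min(21, -27, 42) = -27
n2.1.1 (MIN): min(46, 42, 50) = 42
n2.1.2 (MIN): min(34, 11) = 11
n2.1 (MAX): max(42, 11) = 42
n2.2.2 (MIN): min(-35, 21, 26) = -35
n2.2.3 (MIN): min(-12, -24, 17) = -24
n2.2 (MAX): max(-40, -35, -24) = -24
n2.3.1 (MIN): min(-12, -27, -1) = -27
n2.3.2 (MIN): min(8, -15, 16) = -15
n2.3 (MAX): max(-27, -15) = -15
n2.4.1 (MIN): min(-31, 44, -6) = -31
n2.4 (MAX): max(-31, 15) = 15
n2 (MIN): min(42, -24, -15, 15) = -24
n3.1 (MAX): max(-49, -43) = -43
n3.2.1 (MIN): min(-11, -30, 24) = -30
n3.2.2 (MIN): min(-5, -25, -21) = -25
n3.2 (MAX): max(-30, -25) = -25
n3.3.1 (MIN): min(6, -40) = -40
n3.3.2 (MIN): min(-36, 16, -2) = -36
n3.3.3 (MIN): min(15, -39, -4, -9) = -39
n3.3 (MAX): max(-40, -36, -39) = -36
n3 (MIN): min(-43, -25, -36) = -43
n0 (MAX): max(-27, -24, -43) = -24

-24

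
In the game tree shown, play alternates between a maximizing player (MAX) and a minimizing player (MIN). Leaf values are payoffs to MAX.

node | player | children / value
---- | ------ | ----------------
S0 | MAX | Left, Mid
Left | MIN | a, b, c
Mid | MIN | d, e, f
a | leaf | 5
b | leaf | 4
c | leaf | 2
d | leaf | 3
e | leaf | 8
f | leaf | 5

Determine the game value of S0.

Left (MIN): min(5, 4, 2) = 2
Mid (MIN): min(3, 8, 5) = 3
S0 (MAX): max(2, 3) = 3

3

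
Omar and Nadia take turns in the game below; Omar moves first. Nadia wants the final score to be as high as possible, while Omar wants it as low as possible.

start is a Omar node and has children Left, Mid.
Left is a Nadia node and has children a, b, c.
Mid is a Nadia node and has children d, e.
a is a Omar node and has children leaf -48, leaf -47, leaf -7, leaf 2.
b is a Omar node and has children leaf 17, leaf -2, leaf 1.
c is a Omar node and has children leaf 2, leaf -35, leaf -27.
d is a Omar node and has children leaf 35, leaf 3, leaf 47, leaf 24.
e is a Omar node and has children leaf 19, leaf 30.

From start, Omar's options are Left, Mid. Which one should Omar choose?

Left

a (Omar): min(-48, -47, -7, 2) = -48
b (Omar): min(17, -2, 1) = -2
c (Omar): min(2, -35, -27) = -35
Left (Nadia): max(-48, -2, -35) = -2
d (Omar): min(35, 3, 47, 24) = 3
e (Omar): min(19, 30) = 19
Mid (Nadia): max(3, 19) = 19
start (Omar): min(-2, 19) = -2
Omar at start wants the lowest of {Left=-2, Mid=19}, so chooses Left.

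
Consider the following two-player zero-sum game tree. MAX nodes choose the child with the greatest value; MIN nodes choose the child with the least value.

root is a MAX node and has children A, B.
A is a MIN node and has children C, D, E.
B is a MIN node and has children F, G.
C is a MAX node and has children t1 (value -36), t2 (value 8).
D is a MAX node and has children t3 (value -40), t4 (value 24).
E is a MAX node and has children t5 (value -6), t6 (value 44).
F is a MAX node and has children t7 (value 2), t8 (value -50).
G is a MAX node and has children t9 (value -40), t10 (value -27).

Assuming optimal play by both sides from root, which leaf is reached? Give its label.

t2

C (MAX): max(-36, 8) = 8
D (MAX): max(-40, 24) = 24
E (MAX): max(-6, 44) = 44
A (MIN): min(8, 24, 44) = 8
F (MAX): max(2, -50) = 2
G (MAX): max(-40, -27) = -27
B (MIN): min(2, -27) = -27
root (MAX): max(8, -27) = 8
At root, MAX picks A (highest: 8).
At A, MIN picks C (lowest: 8).
At C, MAX picks t2 (highest: 8).
Terminal value 8.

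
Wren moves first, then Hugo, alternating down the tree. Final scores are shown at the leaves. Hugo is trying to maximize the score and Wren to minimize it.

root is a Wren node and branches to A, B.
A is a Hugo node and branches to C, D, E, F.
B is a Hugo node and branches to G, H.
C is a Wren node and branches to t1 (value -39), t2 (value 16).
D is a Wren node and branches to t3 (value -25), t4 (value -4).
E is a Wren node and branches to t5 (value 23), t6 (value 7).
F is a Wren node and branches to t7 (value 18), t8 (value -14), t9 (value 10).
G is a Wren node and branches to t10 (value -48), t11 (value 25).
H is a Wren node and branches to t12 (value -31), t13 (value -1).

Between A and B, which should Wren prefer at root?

C (Wren): min(-39, 16) = -39
D (Wren): min(-25, -4) = -25
E (Wren): min(23, 7) = 7
F (Wren): min(18, -14, 10) = -14
A (Hugo): max(-39, -25, 7, -14) = 7
G (Wren): min(-48, 25) = -48
H (Wren): min(-31, -1) = -31
B (Hugo): max(-48, -31) = -31
Wren prefers the lower value; A=7, B=-31. B is better since -31 < 7.

B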